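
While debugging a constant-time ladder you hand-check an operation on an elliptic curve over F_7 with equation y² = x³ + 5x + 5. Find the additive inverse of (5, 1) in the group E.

(5, 6)

-(5, 1) = (5, -1 mod 7) = (5, 6).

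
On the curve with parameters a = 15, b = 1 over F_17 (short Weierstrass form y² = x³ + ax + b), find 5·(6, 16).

Write Q = (6, 16).
Repeated addition: build up to 5Q.
2Q: tangent at (6, 16): λ = (3·6² + 15)/(2·16) ≡ 4/15. 15⁻¹ ≡ 8 (mod 17), so λ ≡ 4·8 ≡ 15.
  x = λ² - 6 - 6 = 225 - 12 ≡ 9; y = λ·(6 - 9) - 16 ≡ 7. → (9, 7)
3Q: (9, 7) + (6, 16). λ = (16 - 7)/(6 - 9) ≡ 9/14 mod 17. 14⁻¹ ≡ 11 (mod 17) since 14·11 = 154 ≡ 1, so λ ≡ 14.
  x = λ² - 9 - 6 = 196 - 15 ≡ 11; y = λ·(9 - 11) - 7 ≡ 16. → (11, 16)
4Q: (11, 16) + (6, 16). λ = (16 - 16)/(6 - 11) ≡ 0/12 mod 17. 12⁻¹ ≡ 10 (mod 17), so λ ≡ 0.
  x = λ² - 11 - 6 = 0 - 17 ≡ 0; y = λ·(11 - 0) - 16 ≡ 1. → (0, 1)
5Q: (0, 1) + (6, 16). λ = (16 - 1)/(6 - 0) ≡ 15/6 mod 17. 6⁻¹ ≡ 3 (mod 17), so λ ≡ 11.
  x = λ² - 0 - 6 = 121 - 6 ≡ 13; y = λ·(0 - 13) - 1 ≡ 9. → (13, 9)

(13, 9)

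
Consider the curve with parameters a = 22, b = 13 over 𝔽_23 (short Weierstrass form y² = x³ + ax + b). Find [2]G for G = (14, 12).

tangent at (14, 12): λ = (3·14² + 22)/(2·12) ≡ 12/1. 1⁻¹ ≡ 1 (mod 23) since 1·1 = 1 ≡ 1, so λ ≡ 12·1 ≡ 12.
  x = λ² - 14 - 14 = 144 - 28 ≡ 1; y = λ·(14 - 1) - 12 ≡ 6. → (1, 6)

(1, 6)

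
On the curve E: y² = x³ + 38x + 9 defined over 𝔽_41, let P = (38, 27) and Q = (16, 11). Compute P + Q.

(37, 11)

(38, 27) + (16, 11). λ = (11 - 27)/(16 - 38) ≡ 25/19 mod 41. 19⁻¹ ≡ 13 (mod 41) since 19·13 = 247 ≡ 1, so λ ≡ 38.
  x = λ² - 38 - 16 = 1444 - 54 ≡ 37; y = λ·(38 - 37) - 27 ≡ 11. → (37, 11)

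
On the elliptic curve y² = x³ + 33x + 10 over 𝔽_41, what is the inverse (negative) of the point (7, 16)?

(7, 25)

-(7, 16) = (7, -16 mod 41) = (7, 25).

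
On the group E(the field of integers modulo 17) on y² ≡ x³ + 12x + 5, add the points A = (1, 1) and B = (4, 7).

(16, 3)

(1, 1) + (4, 7). λ = (7 - 1)/(4 - 1) ≡ 6/3 mod 17. 3⁻¹ ≡ 6 (mod 17), so λ ≡ 2.
  x = λ² - 1 - 4 = 4 - 5 ≡ 16; y = λ·(1 - 16) - 1 ≡ 3. → (16, 3)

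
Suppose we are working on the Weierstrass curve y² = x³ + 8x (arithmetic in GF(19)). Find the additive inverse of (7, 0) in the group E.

-(7, 0) = (7, -0 mod 19) = (7, 0).

(7, 0)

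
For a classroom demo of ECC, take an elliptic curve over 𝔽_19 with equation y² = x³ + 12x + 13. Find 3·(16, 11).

Write Q = (16, 11).
Repeated addition: build up to 3Q.
2Q: tangent at (16, 11): λ = (3·16² + 12)/(2·11) ≡ 1/3. 3⁻¹ ≡ 13 (mod 19) since 3·13 = 39 ≡ 1, so λ ≡ 1·13 ≡ 13.
  x = λ² - 16 - 16 = 169 - 32 ≡ 4; y = λ·(16 - 4) - 11 ≡ 12. → (4, 12)
3Q: (4, 12) + (16, 11). λ = (11 - 12)/(16 - 4) ≡ 18/12 mod 19. 12⁻¹ ≡ 8 (mod 19), so λ ≡ 11.
  x = λ² - 4 - 16 = 121 - 20 ≡ 6; y = λ·(4 - 6) - 12 ≡ 4. → (6, 4)

(6, 4)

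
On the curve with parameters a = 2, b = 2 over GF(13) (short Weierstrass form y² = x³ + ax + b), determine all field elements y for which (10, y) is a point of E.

x³ + 2x + 2 = 1022 ≡ 8 (mod 13).
8 is a non-residue mod 13; no y exists.

none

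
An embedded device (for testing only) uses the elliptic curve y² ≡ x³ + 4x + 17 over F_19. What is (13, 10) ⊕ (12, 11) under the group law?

(14, 10)

(13, 10) + (12, 11). λ = (11 - 10)/(12 - 13) ≡ 1/18 mod 19. 18⁻¹ ≡ 18 (mod 19) since 18·18 = 324 ≡ 1, so λ ≡ 18.
  x = λ² - 13 - 12 = 324 - 25 ≡ 14; y = λ·(13 - 14) - 10 ≡ 10. → (14, 10)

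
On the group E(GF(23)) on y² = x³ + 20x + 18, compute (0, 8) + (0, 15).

The two points share x = 0 and their y-coordinates satisfy 8 + 15 ≡ 0 (mod 23), so they are inverses. Their sum is 𝒪.

O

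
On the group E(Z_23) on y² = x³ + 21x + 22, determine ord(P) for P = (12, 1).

2P: tangent at (12, 1): λ = (3·12² + 21)/(2·1) ≡ 16/2. 2⁻¹ ≡ 12 (mod 23) since 2·12 = 24 ≡ 1, so λ ≡ 16·12 ≡ 8.
  x = λ² - 12 - 12 = 64 - 24 ≡ 17; y = λ·(12 - 17) - 1 ≡ 5. → (17, 5)
3P: (17, 5) + (12, 1). λ = (1 - 5)/(12 - 17) ≡ 19/18 mod 23. 18⁻¹ ≡ 9 (mod 23), so λ ≡ 10.
  x = λ² - 17 - 12 = 100 - 29 ≡ 2; y = λ·(17 - 2) - 5 ≡ 7. → (2, 7)
4P: (2, 7) + (12, 1). λ = (1 - 7)/(12 - 2) ≡ 17/10 mod 23. 10⁻¹ ≡ 7 (mod 23), so λ ≡ 4.
  x = λ² - 2 - 12 = 16 - 14 ≡ 2; y = λ·(2 - 2) - 7 ≡ 16. → (2, 16)
5P: (2, 16) + (12, 1). λ = (1 - 16)/(12 - 2) ≡ 8/10 mod 23. 10⁻¹ ≡ 7 (mod 23) since 10·7 = 70 ≡ 1, so λ ≡ 10.
  x = λ² - 2 - 12 = 100 - 14 ≡ 17; y = λ·(2 - 17) - 16 ≡ 18. → (17, 18)
6P: (17, 18) + (12, 1). λ = (1 - 18)/(12 - 17) ≡ 6/18 mod 23. 18⁻¹ ≡ 9 (mod 23), so λ ≡ 8.
  x = λ² - 17 - 12 = 64 - 29 ≡ 12; y = λ·(17 - 12) - 18 ≡ 22. → (12, 22)
7P: (12, 22) + (12, 1): same x and y₁ ≡ -y₂, so the sum is the point at infinity.
7P = the point at infinity, so the order is 7.

7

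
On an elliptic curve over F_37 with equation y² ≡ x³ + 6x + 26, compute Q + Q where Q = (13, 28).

tangent at (13, 28): λ = (3·13² + 6)/(2·28) ≡ 32/19. 19⁻¹ ≡ 2 (mod 37) since 19·2 = 38 ≡ 1, so λ ≡ 32·2 ≡ 27.
  x = λ² - 13 - 13 = 729 - 26 ≡ 0; y = λ·(13 - 0) - 28 ≡ 27. → (0, 27)

(0, 27)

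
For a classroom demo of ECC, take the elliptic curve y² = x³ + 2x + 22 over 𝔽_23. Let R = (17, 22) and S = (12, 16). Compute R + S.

(12, 7)

(17, 22) + (12, 16). λ = (16 - 22)/(12 - 17) ≡ 17/18 mod 23. 18⁻¹ ≡ 9 (mod 23), so λ ≡ 15.
  x = λ² - 17 - 12 = 225 - 29 ≡ 12; y = λ·(17 - 12) - 22 ≡ 7. → (12, 7)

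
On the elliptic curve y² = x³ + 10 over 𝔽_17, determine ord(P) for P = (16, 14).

9

2P: tangent at (16, 14): λ = (3·16² + 0)/(2·14) ≡ 3/11. 11⁻¹ ≡ 14 (mod 17) since 11·14 = 154 ≡ 1, so λ ≡ 3·14 ≡ 8.
  x = λ² - 16 - 16 = 64 - 32 ≡ 15; y = λ·(16 - 15) - 14 ≡ 11. → (15, 11)
3P: (15, 11) + (16, 14). λ = (14 - 11)/(16 - 15) ≡ 3/1 mod 17. 1⁻¹ ≡ 1 (mod 17), so λ ≡ 3.
  x = λ² - 15 - 16 = 9 - 31 ≡ 12; y = λ·(15 - 12) - 11 ≡ 15. → (12, 15)
4P: (12, 15) + (16, 14). λ = (14 - 15)/(16 - 12) ≡ 16/4 mod 17. 4⁻¹ ≡ 13 (mod 17) since 4·13 = 52 ≡ 1, so λ ≡ 4.
  x = λ² - 12 - 16 = 16 - 28 ≡ 5; y = λ·(12 - 5) - 15 ≡ 13. → (5, 13)
5P: (5, 13) + (16, 14). λ = (14 - 13)/(16 - 5) ≡ 1/11 mod 17. 11⁻¹ ≡ 14 (mod 17) since 11·14 = 154 ≡ 1, so λ ≡ 14.
  x = λ² - 5 - 16 = 196 - 21 ≡ 5; y = λ·(5 - 5) - 13 ≡ 4. → (5, 4)
6P: (5, 4) + (16, 14). λ = (14 - 4)/(16 - 5) ≡ 10/11 mod 17. 11⁻¹ ≡ 14 (mod 17) since 11·14 = 154 ≡ 1, so λ ≡ 4.
  x = λ² - 5 - 16 = 16 - 21 ≡ 12; y = λ·(5 - 12) - 4 ≡ 2. → (12, 2)
7P: (12, 2) + (16, 14). λ = (14 - 2)/(16 - 12) ≡ 12/4 mod 17. 4⁻¹ ≡ 13 (mod 17), so λ ≡ 3.
  x = λ² - 12 - 16 = 9 - 28 ≡ 15; y = λ·(12 - 15) - 2 ≡ 6. → (15, 6)
8P: (15, 6) + (16, 14). λ = (14 - 6)/(16 - 15) ≡ 8/1 mod 17. 1⁻¹ ≡ 1 (mod 17), so λ ≡ 8.
  x = λ² - 15 - 16 = 64 - 31 ≡ 16; y = λ·(15 - 16) - 6 ≡ 3. → (16, 3)
9P: (16, 3) + (16, 14): same x and y₁ ≡ -y₂, so the sum is O.
9P = O, so the order is 9.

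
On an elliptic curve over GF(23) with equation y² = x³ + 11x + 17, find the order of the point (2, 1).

8

2P: tangent at (2, 1): λ = (3·2² + 11)/(2·1) ≡ 0/2. 2⁻¹ ≡ 12 (mod 23) since 2·12 = 24 ≡ 1, so λ ≡ 0·12 ≡ 0.
  x = λ² - 2 - 2 = 0 - 4 ≡ 19; y = λ·(2 - 19) - 1 ≡ 22. → (19, 22)
3P: (19, 22) + (2, 1). λ = (1 - 22)/(2 - 19) ≡ 2/6 mod 23. 6⁻¹ ≡ 4 (mod 23) since 6·4 = 24 ≡ 1, so λ ≡ 8.
  x = λ² - 19 - 2 = 64 - 21 ≡ 20; y = λ·(19 - 20) - 22 ≡ 16. → (20, 16)
4P: (20, 16) + (2, 1). λ = (1 - 16)/(2 - 20) ≡ 8/5 mod 23. 5⁻¹ ≡ 14 (mod 23) since 5·14 = 70 ≡ 1, so λ ≡ 20.
  x = λ² - 20 - 2 = 400 - 22 ≡ 10; y = λ·(20 - 10) - 16 ≡ 0. → (10, 0)
5P: (10, 0) + (2, 1). λ = (1 - 0)/(2 - 10) ≡ 1/15 mod 23. 15⁻¹ ≡ 20 (mod 23), so λ ≡ 20.
  x = λ² - 10 - 2 = 400 - 12 ≡ 20; y = λ·(10 - 20) - 0 ≡ 7. → (20, 7)
6P: (20, 7) + (2, 1). λ = (1 - 7)/(2 - 20) ≡ 17/5 mod 23. 5⁻¹ ≡ 14 (mod 23) since 5·14 = 70 ≡ 1, so λ ≡ 8.
  x = λ² - 20 - 2 = 64 - 22 ≡ 19; y = λ·(20 - 19) - 7 ≡ 1. → (19, 1)
7P: (19, 1) + (2, 1). λ = (1 - 1)/(2 - 19) ≡ 0/6 mod 23. 6⁻¹ ≡ 4 (mod 23), so λ ≡ 0.
  x = λ² - 19 - 2 = 0 - 21 ≡ 2; y = λ·(19 - 2) - 1 ≡ 22. → (2, 22)
8P: (2, 22) + (2, 1): same x and y₁ ≡ -y₂, so the sum is 𝒪.
8P = 𝒪, so the order is 8.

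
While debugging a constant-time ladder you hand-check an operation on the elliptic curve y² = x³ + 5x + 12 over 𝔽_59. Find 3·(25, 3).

Write Q = (25, 3).
Repeated addition: build up to 3Q.
2Q: tangent at (25, 3): λ = (3·25² + 5)/(2·3) ≡ 51/6. 6⁻¹ ≡ 10 (mod 59) since 6·10 = 60 ≡ 1, so λ ≡ 51·10 ≡ 38.
  x = λ² - 25 - 25 = 1444 - 50 ≡ 37; y = λ·(25 - 37) - 3 ≡ 13. → (37, 13)
3Q: (37, 13) + (25, 3). λ = (3 - 13)/(25 - 37) ≡ 49/47 mod 59. 47⁻¹ ≡ 54 (mod 59), so λ ≡ 50.
  x = λ² - 37 - 25 = 2500 - 62 ≡ 19; y = λ·(37 - 19) - 13 ≡ 2. → (19, 2)

(19, 2)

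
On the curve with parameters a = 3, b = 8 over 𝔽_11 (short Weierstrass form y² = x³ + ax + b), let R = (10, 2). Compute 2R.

(7, 8)

tangent at (10, 2): λ = (3·10² + 3)/(2·2) ≡ 6/4. 4⁻¹ ≡ 3 (mod 11), so λ ≡ 6·3 ≡ 7.
  x = λ² - 10 - 10 = 49 - 20 ≡ 7; y = λ·(10 - 7) - 2 ≡ 8. → (7, 8)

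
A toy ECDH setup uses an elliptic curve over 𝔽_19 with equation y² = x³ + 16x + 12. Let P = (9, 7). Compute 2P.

tangent at (9, 7): λ = (3·9² + 16)/(2·7) ≡ 12/14. 14⁻¹ ≡ 15 (mod 19), so λ ≡ 12·15 ≡ 9.
  x = λ² - 9 - 9 = 81 - 18 ≡ 6; y = λ·(9 - 6) - 7 ≡ 1. → (6, 1)

(6, 1)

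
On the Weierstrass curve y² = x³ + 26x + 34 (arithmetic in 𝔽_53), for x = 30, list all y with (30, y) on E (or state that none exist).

x³ + 26x + 34 = 27814 ≡ 42 (mod 53).
Square roots of 42 mod 53: 25 and 28 (since 25² = 625 ≡ 42).

25, 28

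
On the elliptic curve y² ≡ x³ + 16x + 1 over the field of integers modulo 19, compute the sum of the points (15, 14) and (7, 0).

(6, 16)

(15, 14) + (7, 0). λ = (0 - 14)/(7 - 15) ≡ 5/11 mod 19. 11⁻¹ ≡ 7 (mod 19), so λ ≡ 16.
  x = λ² - 15 - 7 = 256 - 22 ≡ 6; y = λ·(15 - 6) - 14 ≡ 16. → (6, 16)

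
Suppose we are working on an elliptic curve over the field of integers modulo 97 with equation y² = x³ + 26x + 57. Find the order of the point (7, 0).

2P: (7, 0) + (7, 0): same x and y₁ ≡ -y₂, so the sum is ∞.
2P = ∞, so the order is 2.

2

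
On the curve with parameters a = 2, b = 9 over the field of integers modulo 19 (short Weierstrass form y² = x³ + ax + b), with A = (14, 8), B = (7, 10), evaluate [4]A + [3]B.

(4, 10)

First 4A:
Double-and-add on 4 = (100)₂. Start with A = (14, 8) for the leading 1-bit.
double: tangent at (14, 8): λ = (3·14² + 2)/(2·8) ≡ 1/16. 16⁻¹ ≡ 6 (mod 19), so λ ≡ 1·6 ≡ 6.
  x = λ² - 14 - 14 = 36 - 28 ≡ 8; y = λ·(14 - 8) - 8 ≡ 9. → (8, 9)
double: tangent at (8, 9): λ = (3·8² + 2)/(2·9) ≡ 4/18. 18⁻¹ ≡ 18 (mod 19), so λ ≡ 4·18 ≡ 15.
  x = λ² - 8 - 8 = 225 - 16 ≡ 0; y = λ·(8 - 0) - 9 ≡ 16. → (0, 16)
4A = (0, 16).
Next 3B:
Repeated addition: build up to 3B.
2B: tangent at (7, 10): λ = (3·7² + 2)/(2·10) ≡ 16/1. 1⁻¹ ≡ 1 (mod 19) since 1·1 = 1 ≡ 1, so λ ≡ 16·1 ≡ 16.
  x = λ² - 7 - 7 = 256 - 14 ≡ 14; y = λ·(7 - 14) - 10 ≡ 11. → (14, 11)
3B: (14, 11) + (7, 10). λ = (10 - 11)/(7 - 14) ≡ 18/12 mod 19. 12⁻¹ ≡ 8 (mod 19) since 12·8 = 96 ≡ 1, so λ ≡ 11.
  x = λ² - 14 - 7 = 121 - 21 ≡ 5; y = λ·(14 - 5) - 11 ≡ 12. → (5, 12)
3B = (5, 12).
Finally 4A + 3B:
(0, 16) + (5, 12). λ = (12 - 16)/(5 - 0) ≡ 15/5 mod 19. 5⁻¹ ≡ 4 (mod 19) since 5·4 = 20 ≡ 1, so λ ≡ 3.
  x = λ² - 0 - 5 = 9 - 5 ≡ 4; y = λ·(0 - 4) - 16 ≡ 10. → (4, 10)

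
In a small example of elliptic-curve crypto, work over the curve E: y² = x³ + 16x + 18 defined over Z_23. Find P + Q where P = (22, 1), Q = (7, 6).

(22, 1) + (7, 6). λ = (6 - 1)/(7 - 22) ≡ 5/8 mod 23. 8⁻¹ ≡ 3 (mod 23) since 8·3 = 24 ≡ 1, so λ ≡ 15.
  x = λ² - 22 - 7 = 225 - 29 ≡ 12; y = λ·(22 - 12) - 1 ≡ 11. → (12, 11)

(12, 11)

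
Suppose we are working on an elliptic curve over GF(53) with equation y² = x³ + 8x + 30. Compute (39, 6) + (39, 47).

The two points share x = 39 and their y-coordinates satisfy 6 + 47 ≡ 0 (mod 53), so they are inverses. Their sum is ∞.

O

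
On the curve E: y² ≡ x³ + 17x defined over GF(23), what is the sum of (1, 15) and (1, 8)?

The two points share x = 1 and their y-coordinates satisfy 15 + 8 ≡ 0 (mod 23), so they are inverses. Their sum is the point at infinity.

O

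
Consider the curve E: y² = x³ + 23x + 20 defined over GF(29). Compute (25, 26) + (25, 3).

O

The two points share x = 25 and their y-coordinates satisfy 26 + 3 ≡ 0 (mod 29), so they are inverses. Their sum is ∞.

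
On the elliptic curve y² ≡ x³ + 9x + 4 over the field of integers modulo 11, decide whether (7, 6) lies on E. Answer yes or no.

yes

y² = 6² ≡ 3; x³ + 9x + 4 = 410 ≡ 3 (mod 11). 3 = 3.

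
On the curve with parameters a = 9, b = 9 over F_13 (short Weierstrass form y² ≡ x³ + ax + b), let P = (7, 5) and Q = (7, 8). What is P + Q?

O

The two points share x = 7 and their y-coordinates satisfy 5 + 8 ≡ 0 (mod 13), so they are inverses. Their sum is ∞.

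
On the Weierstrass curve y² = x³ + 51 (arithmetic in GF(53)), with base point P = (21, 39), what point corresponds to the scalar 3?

Repeated addition: build up to 3P.
2P: tangent at (21, 39): λ = (3·21² + 0)/(2·39) ≡ 51/25. 25⁻¹ ≡ 17 (mod 53) since 25·17 = 425 ≡ 1, so λ ≡ 51·17 ≡ 19.
  x = λ² - 21 - 21 = 361 - 42 ≡ 1; y = λ·(21 - 1) - 39 ≡ 23. → (1, 23)
3P: (1, 23) + (21, 39). λ = (39 - 23)/(21 - 1) ≡ 16/20 mod 53. 20⁻¹ ≡ 8 (mod 53) since 20·8 = 160 ≡ 1, so λ ≡ 22.
  x = λ² - 1 - 21 = 484 - 22 ≡ 38; y = λ·(1 - 38) - 23 ≡ 11. → (38, 11)

(38, 11)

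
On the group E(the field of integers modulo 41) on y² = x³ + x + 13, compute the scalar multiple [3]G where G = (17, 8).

Repeated addition: build up to 3G.
2G: tangent at (17, 8): λ = (3·17² + 1)/(2·8) ≡ 7/16. 16⁻¹ ≡ 18 (mod 41) since 16·18 = 288 ≡ 1, so λ ≡ 7·18 ≡ 3.
  x = λ² - 17 - 17 = 9 - 34 ≡ 16; y = λ·(17 - 16) - 8 ≡ 36. → (16, 36)
3G: (16, 36) + (17, 8). λ = (8 - 36)/(17 - 16) ≡ 13/1 mod 41. 1⁻¹ ≡ 1 (mod 41), so λ ≡ 13.
  x = λ² - 16 - 17 = 169 - 33 ≡ 13; y = λ·(16 - 13) - 36 ≡ 3. → (13, 3)

(13, 3)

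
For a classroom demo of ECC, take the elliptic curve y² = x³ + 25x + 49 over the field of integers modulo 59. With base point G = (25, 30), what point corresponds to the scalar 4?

Double-and-add on 4 = (100)₂. Start with G = (25, 30) for the leading 1-bit.
double: tangent at (25, 30): λ = (3·25² + 25)/(2·30) ≡ 12/1. 1⁻¹ ≡ 1 (mod 59), so λ ≡ 12·1 ≡ 12.
  x = λ² - 25 - 25 = 144 - 50 ≡ 35; y = λ·(25 - 35) - 30 ≡ 27. → (35, 27)
double: tangent at (35, 27): λ = (3·35² + 25)/(2·27) ≡ 42/54. 54⁻¹ ≡ 47 (mod 59), so λ ≡ 42·47 ≡ 27.
  x = λ² - 35 - 35 = 729 - 70 ≡ 10; y = λ·(35 - 10) - 27 ≡ 58. → (10, 58)

(10, 58)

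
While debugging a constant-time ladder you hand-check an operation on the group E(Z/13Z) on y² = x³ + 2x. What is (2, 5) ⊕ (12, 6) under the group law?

(2, 5) + (12, 6). λ = (6 - 5)/(12 - 2) ≡ 1/10 mod 13. 10⁻¹ ≡ 4 (mod 13), so λ ≡ 4.
  x = λ² - 2 - 12 = 16 - 14 ≡ 2; y = λ·(2 - 2) - 5 ≡ 8. → (2, 8)

(2, 8)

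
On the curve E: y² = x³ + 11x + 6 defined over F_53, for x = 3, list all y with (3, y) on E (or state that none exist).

x³ + 11x + 6 = 66 ≡ 13 (mod 53).
Square roots of 13 mod 53: 15 and 38 (since 15² = 225 ≡ 13).

15, 38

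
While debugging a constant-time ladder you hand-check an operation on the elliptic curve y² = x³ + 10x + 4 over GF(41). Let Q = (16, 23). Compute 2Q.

tangent at (16, 23): λ = (3·16² + 10)/(2·23) ≡ 40/5. 5⁻¹ ≡ 33 (mod 41) since 5·33 = 165 ≡ 1, so λ ≡ 40·33 ≡ 8.
  x = λ² - 16 - 16 = 64 - 32 ≡ 32; y = λ·(16 - 32) - 23 ≡ 13. → (32, 13)

(32, 13)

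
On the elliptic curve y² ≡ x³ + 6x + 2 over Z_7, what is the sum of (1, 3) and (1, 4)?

The two points share x = 1 and their y-coordinates satisfy 3 + 4 ≡ 0 (mod 7), so they are inverses. Their sum is 𝒪.

O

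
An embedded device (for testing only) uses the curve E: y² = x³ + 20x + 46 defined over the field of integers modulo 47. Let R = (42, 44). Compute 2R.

(27, 24)

tangent at (42, 44): λ = (3·42² + 20)/(2·44) ≡ 1/41. 41⁻¹ ≡ 39 (mod 47) since 41·39 = 1599 ≡ 1, so λ ≡ 1·39 ≡ 39.
  x = λ² - 42 - 42 = 1521 - 84 ≡ 27; y = λ·(42 - 27) - 44 ≡ 24. → (27, 24)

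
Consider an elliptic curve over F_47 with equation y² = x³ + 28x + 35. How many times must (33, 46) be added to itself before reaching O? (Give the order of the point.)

2P: tangent at (33, 46): λ = (3·33² + 28)/(2·46) ≡ 5/45. 45⁻¹ ≡ 23 (mod 47), so λ ≡ 5·23 ≡ 21.
  x = λ² - 33 - 33 = 441 - 66 ≡ 46; y = λ·(33 - 46) - 46 ≡ 10. → (46, 10)
3P: (46, 10) + (33, 46). λ = (46 - 10)/(33 - 46) ≡ 36/34 mod 47. 34⁻¹ ≡ 18 (mod 47) since 34·18 = 612 ≡ 1, so λ ≡ 37.
  x = λ² - 46 - 33 = 1369 - 79 ≡ 21; y = λ·(46 - 21) - 10 ≡ 22. → (21, 22)
4P: (21, 22) + (33, 46). λ = (46 - 22)/(33 - 21) ≡ 24/12 mod 47. 12⁻¹ ≡ 4 (mod 47), so λ ≡ 2.
  x = λ² - 21 - 33 = 4 - 54 ≡ 44; y = λ·(21 - 44) - 22 ≡ 26. → (44, 26)
5P: (44, 26) + (33, 46). λ = (46 - 26)/(33 - 44) ≡ 20/36 mod 47. 36⁻¹ ≡ 17 (mod 47), so λ ≡ 11.
  x = λ² - 44 - 33 = 121 - 77 ≡ 44; y = λ·(44 - 44) - 26 ≡ 21. → (44, 21)
6P: (44, 21) + (33, 46). λ = (46 - 21)/(33 - 44) ≡ 25/36 mod 47. 36⁻¹ ≡ 17 (mod 47), so λ ≡ 2.
  x = λ² - 44 - 33 = 4 - 77 ≡ 21; y = λ·(44 - 21) - 21 ≡ 25. → (21, 25)
7P: (21, 25) + (33, 46). λ = (46 - 25)/(33 - 21) ≡ 21/12 mod 47. 12⁻¹ ≡ 4 (mod 47), so λ ≡ 37.
  x = λ² - 21 - 33 = 1369 - 54 ≡ 46; y = λ·(21 - 46) - 25 ≡ 37. → (46, 37)
8P: (46, 37) + (33, 46). λ = (46 - 37)/(33 - 46) ≡ 9/34 mod 47. 34⁻¹ ≡ 18 (mod 47) since 34·18 = 612 ≡ 1, so λ ≡ 21.
  x = λ² - 46 - 33 = 441 - 79 ≡ 33; y = λ·(46 - 33) - 37 ≡ 1. → (33, 1)
9P: (33, 1) + (33, 46): same x and y₁ ≡ -y₂, so the sum is O.
9P = O, so the order is 9.

9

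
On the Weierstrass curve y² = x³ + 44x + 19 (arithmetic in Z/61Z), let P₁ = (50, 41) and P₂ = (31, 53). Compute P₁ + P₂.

(0, 43)

(50, 41) + (31, 53). λ = (53 - 41)/(31 - 50) ≡ 12/42 mod 61. 42⁻¹ ≡ 16 (mod 61), so λ ≡ 9.
  x = λ² - 50 - 31 = 81 - 81 ≡ 0; y = λ·(50 - 0) - 41 ≡ 43. → (0, 43)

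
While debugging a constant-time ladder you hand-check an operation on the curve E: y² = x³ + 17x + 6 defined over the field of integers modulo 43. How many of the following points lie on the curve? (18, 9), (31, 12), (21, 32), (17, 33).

(18, 9): 9² ≡ 38, rhs ≡ 38 → on.
(31, 12): 12² ≡ 15, rhs ≡ 9 → off.
(21, 32): 32² ≡ 35, rhs ≡ 35 → on.
(17, 33): 33² ≡ 14, rhs ≡ 5 → off.

2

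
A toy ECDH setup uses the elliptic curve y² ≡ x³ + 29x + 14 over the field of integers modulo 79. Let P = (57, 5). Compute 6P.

(1, 26)

Double-and-add on 6 = (110)₂. Start with P = (57, 5) for the leading 1-bit.
double: tangent at (57, 5): λ = (3·57² + 29)/(2·5) ≡ 59/10. 10⁻¹ ≡ 8 (mod 79) since 10·8 = 80 ≡ 1, so λ ≡ 59·8 ≡ 77.
  x = λ² - 57 - 57 = 5929 - 114 ≡ 48; y = λ·(57 - 48) - 5 ≡ 56. → (48, 56)
add P: (48, 56) + (57, 5). λ = (5 - 56)/(57 - 48) ≡ 28/9 mod 79. 9⁻¹ ≡ 44 (mod 79), so λ ≡ 47.
  x = λ² - 48 - 57 = 2209 - 105 ≡ 50; y = λ·(48 - 50) - 56 ≡ 8. → (50, 8)
double: tangent at (50, 8): λ = (3·50² + 29)/(2·8) ≡ 24/16. 16⁻¹ ≡ 5 (mod 79), so λ ≡ 24·5 ≡ 41.
  x = λ² - 50 - 50 = 1681 - 100 ≡ 1; y = λ·(50 - 1) - 8 ≡ 26. → (1, 26)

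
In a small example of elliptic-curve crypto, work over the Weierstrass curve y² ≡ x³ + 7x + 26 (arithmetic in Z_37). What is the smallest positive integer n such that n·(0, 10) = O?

12

2P: tangent at (0, 10): λ = (3·0² + 7)/(2·10) ≡ 7/20. 20⁻¹ ≡ 13 (mod 37) since 20·13 = 260 ≡ 1, so λ ≡ 7·13 ≡ 17.
  x = λ² - 0 - 0 = 289 - 0 ≡ 30; y = λ·(0 - 30) - 10 ≡ 35. → (30, 35)
3P: (30, 35) + (0, 10). λ = (10 - 35)/(0 - 30) ≡ 12/7 mod 37. 7⁻¹ ≡ 16 (mod 37), so λ ≡ 7.
  x = λ² - 30 - 0 = 49 - 30 ≡ 19; y = λ·(30 - 19) - 35 ≡ 5. → (19, 5)
4P: (19, 5) + (0, 10). λ = (10 - 5)/(0 - 19) ≡ 5/18 mod 37. 18⁻¹ ≡ 35 (mod 37) since 18·35 = 630 ≡ 1, so λ ≡ 27.
  x = λ² - 19 - 0 = 729 - 19 ≡ 7; y = λ·(19 - 7) - 5 ≡ 23. → (7, 23)
5P: (7, 23) + (0, 10). λ = (10 - 23)/(0 - 7) ≡ 24/30 mod 37. 30⁻¹ ≡ 21 (mod 37), so λ ≡ 23.
  x = λ² - 7 - 0 = 529 - 7 ≡ 4; y = λ·(7 - 4) - 23 ≡ 9. → (4, 9)
6P: (4, 9) + (0, 10). λ = (10 - 9)/(0 - 4) ≡ 1/33 mod 37. 33⁻¹ ≡ 9 (mod 37), so λ ≡ 9.
  x = λ² - 4 - 0 = 81 - 4 ≡ 3; y = λ·(4 - 3) - 9 ≡ 0. → (3, 0)
7P: (3, 0) + (0, 10). λ = (10 - 0)/(0 - 3) ≡ 10/34 mod 37. 34⁻¹ ≡ 12 (mod 37) since 34·12 = 408 ≡ 1, so λ ≡ 9.
  x = λ² - 3 - 0 = 81 - 3 ≡ 4; y = λ·(3 - 4) - 0 ≡ 28. → (4, 28)
8P: (4, 28) + (0, 10). λ = (10 - 28)/(0 - 4) ≡ 19/33 mod 37. 33⁻¹ ≡ 9 (mod 37), so λ ≡ 23.
  x = λ² - 4 - 0 = 529 - 4 ≡ 7; y = λ·(4 - 7) - 28 ≡ 14. → (7, 14)
9P: (7, 14) + (0, 10). λ = (10 - 14)/(0 - 7) ≡ 33/30 mod 37. 30⁻¹ ≡ 21 (mod 37) since 30·21 = 630 ≡ 1, so λ ≡ 27.
  x = λ² - 7 - 0 = 729 - 7 ≡ 19; y = λ·(7 - 19) - 14 ≡ 32. → (19, 32)
10P: (19, 32) + (0, 10). λ = (10 - 32)/(0 - 19) ≡ 15/18 mod 37. 18⁻¹ ≡ 35 (mod 37), so λ ≡ 7.
  x = λ² - 19 - 0 = 49 - 19 ≡ 30; y = λ·(19 - 30) - 32 ≡ 2. → (30, 2)
11P: (30, 2) + (0, 10). λ = (10 - 2)/(0 - 30) ≡ 8/7 mod 37. 7⁻¹ ≡ 16 (mod 37), so λ ≡ 17.
  x = λ² - 30 - 0 = 289 - 30 ≡ 0; y = λ·(30 - 0) - 2 ≡ 27. → (0, 27)
12P: (0, 27) + (0, 10): same x and y₁ ≡ -y₂, so the sum is O.
12P = O, so the order is 12.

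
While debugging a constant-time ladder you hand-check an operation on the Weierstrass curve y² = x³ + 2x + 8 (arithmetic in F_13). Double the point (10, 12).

(5, 0)

tangent at (10, 12): λ = (3·10² + 2)/(2·12) ≡ 3/11. 11⁻¹ ≡ 6 (mod 13), so λ ≡ 3·6 ≡ 5.
  x = λ² - 10 - 10 = 25 - 20 ≡ 5; y = λ·(10 - 5) - 12 ≡ 0. → (5, 0)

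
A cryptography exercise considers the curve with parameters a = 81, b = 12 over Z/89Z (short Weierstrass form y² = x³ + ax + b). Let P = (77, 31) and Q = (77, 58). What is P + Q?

The two points share x = 77 and their y-coordinates satisfy 31 + 58 ≡ 0 (mod 89), so they are inverses. Their sum is O.

O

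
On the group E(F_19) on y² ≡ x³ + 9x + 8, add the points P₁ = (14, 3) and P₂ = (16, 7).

(14, 3) + (16, 7). λ = (7 - 3)/(16 - 14) ≡ 4/2 mod 19. 2⁻¹ ≡ 10 (mod 19) since 2·10 = 20 ≡ 1, so λ ≡ 2.
  x = λ² - 14 - 16 = 4 - 30 ≡ 12; y = λ·(14 - 12) - 3 ≡ 1. → (12, 1)

(12, 1)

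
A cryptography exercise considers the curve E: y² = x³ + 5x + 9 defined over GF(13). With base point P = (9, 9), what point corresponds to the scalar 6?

Repeated addition: build up to 6P.
2P: tangent at (9, 9): λ = (3·9² + 5)/(2·9) ≡ 1/5. 5⁻¹ ≡ 8 (mod 13), so λ ≡ 1·8 ≡ 8.
  x = λ² - 9 - 9 = 64 - 18 ≡ 7; y = λ·(9 - 7) - 9 ≡ 7. → (7, 7)
3P: (7, 7) + (9, 9). λ = (9 - 7)/(9 - 7) ≡ 2/2 mod 13. 2⁻¹ ≡ 7 (mod 13) since 2·7 = 14 ≡ 1, so λ ≡ 1.
  x = λ² - 7 - 9 = 1 - 16 ≡ 11; y = λ·(7 - 11) - 7 ≡ 2. → (11, 2)
4P: (11, 2) + (9, 9). λ = (9 - 2)/(9 - 11) ≡ 7/11 mod 13. 11⁻¹ ≡ 6 (mod 13), so λ ≡ 3.
  x = λ² - 11 - 9 = 9 - 20 ≡ 2; y = λ·(11 - 2) - 2 ≡ 12. → (2, 12)
5P: (2, 12) + (9, 9). λ = (9 - 12)/(9 - 2) ≡ 10/7 mod 13. 7⁻¹ ≡ 2 (mod 13), so λ ≡ 7.
  x = λ² - 2 - 9 = 49 - 11 ≡ 12; y = λ·(2 - 12) - 12 ≡ 9. → (12, 9)
6P: (12, 9) + (9, 9). λ = (9 - 9)/(9 - 12) ≡ 0/10 mod 13. 10⁻¹ ≡ 4 (mod 13), so λ ≡ 0.
  x = λ² - 12 - 9 = 0 - 21 ≡ 5; y = λ·(12 - 5) - 9 ≡ 4. → (5, 4)

(5, 4)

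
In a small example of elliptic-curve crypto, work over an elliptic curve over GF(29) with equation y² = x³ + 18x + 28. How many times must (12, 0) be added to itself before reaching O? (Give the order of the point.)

2

2P: (12, 0) + (12, 0): same x and y₁ ≡ -y₂, so the sum is O.
2P = O, so the order is 2.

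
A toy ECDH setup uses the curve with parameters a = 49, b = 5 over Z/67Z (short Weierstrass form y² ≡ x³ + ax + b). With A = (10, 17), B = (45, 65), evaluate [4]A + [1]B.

First 4A:
Double-and-add on 4 = (100)₂. Start with A = (10, 17) for the leading 1-bit.
double: tangent at (10, 17): λ = (3·10² + 49)/(2·17) ≡ 14/34. 34⁻¹ ≡ 2 (mod 67), so λ ≡ 14·2 ≡ 28.
  x = λ² - 10 - 10 = 784 - 20 ≡ 27; y = λ·(10 - 27) - 17 ≡ 43. → (27, 43)
double: tangent at (27, 43): λ = (3·27² + 49)/(2·43) ≡ 25/19. 19⁻¹ ≡ 60 (mod 67) since 19·60 = 1140 ≡ 1, so λ ≡ 25·60 ≡ 26.
  x = λ² - 27 - 27 = 676 - 54 ≡ 19; y = λ·(27 - 19) - 43 ≡ 31. → (19, 31)
4A = (19, 31).
Finally 4A + B:
(19, 31) + (45, 65). λ = (65 - 31)/(45 - 19) ≡ 34/26 mod 67. 26⁻¹ ≡ 49 (mod 67), so λ ≡ 58.
  x = λ² - 19 - 45 = 3364 - 64 ≡ 17; y = λ·(19 - 17) - 31 ≡ 18. → (17, 18)

(17, 18)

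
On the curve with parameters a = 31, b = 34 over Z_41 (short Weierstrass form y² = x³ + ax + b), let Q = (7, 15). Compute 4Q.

Repeated addition: build up to 4Q.
2Q: tangent at (7, 15): λ = (3·7² + 31)/(2·15) ≡ 14/30. 30⁻¹ ≡ 26 (mod 41), so λ ≡ 14·26 ≡ 36.
  x = λ² - 7 - 7 = 1296 - 14 ≡ 11; y = λ·(7 - 11) - 15 ≡ 5. → (11, 5)
3Q: (11, 5) + (7, 15). λ = (15 - 5)/(7 - 11) ≡ 10/37 mod 41. 37⁻¹ ≡ 10 (mod 41) since 37·10 = 370 ≡ 1, so λ ≡ 18.
  x = λ² - 11 - 7 = 324 - 18 ≡ 19; y = λ·(11 - 19) - 5 ≡ 15. → (19, 15)
4Q: (19, 15) + (7, 15). λ = (15 - 15)/(7 - 19) ≡ 0/29 mod 41. 29⁻¹ ≡ 17 (mod 41), so λ ≡ 0.
  x = λ² - 19 - 7 = 0 - 26 ≡ 15; y = λ·(19 - 15) - 15 ≡ 26. → (15, 26)

(15, 26)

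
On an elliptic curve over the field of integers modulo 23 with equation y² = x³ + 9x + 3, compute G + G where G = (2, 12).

(0, 7)

tangent at (2, 12): λ = (3·2² + 9)/(2·12) ≡ 21/1. 1⁻¹ ≡ 1 (mod 23) since 1·1 = 1 ≡ 1, so λ ≡ 21·1 ≡ 21.
  x = λ² - 2 - 2 = 441 - 4 ≡ 0; y = λ·(2 - 0) - 12 ≡ 7. → (0, 7)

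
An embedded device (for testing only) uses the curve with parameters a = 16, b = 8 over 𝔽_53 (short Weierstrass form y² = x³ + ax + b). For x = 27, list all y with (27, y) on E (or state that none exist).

x³ + 16x + 8 = 20123 ≡ 36 (mod 53).
Square roots of 36 mod 53: 6 and 47 (since 6² = 36 ≡ 36).

6, 47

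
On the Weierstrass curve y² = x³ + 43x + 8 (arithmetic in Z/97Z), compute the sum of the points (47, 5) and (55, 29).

(4, 27)

(47, 5) + (55, 29). λ = (29 - 5)/(55 - 47) ≡ 24/8 mod 97. 8⁻¹ ≡ 85 (mod 97) since 8·85 = 680 ≡ 1, so λ ≡ 3.
  x = λ² - 47 - 55 = 9 - 102 ≡ 4; y = λ·(47 - 4) - 5 ≡ 27. → (4, 27)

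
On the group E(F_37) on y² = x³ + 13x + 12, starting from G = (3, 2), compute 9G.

Repeated addition: build up to 9G.
2G: tangent at (3, 2): λ = (3·3² + 13)/(2·2) ≡ 3/4. 4⁻¹ ≡ 28 (mod 37) since 4·28 = 112 ≡ 1, so λ ≡ 3·28 ≡ 10.
  x = λ² - 3 - 3 = 100 - 6 ≡ 20; y = λ·(3 - 20) - 2 ≡ 13. → (20, 13)
3G: (20, 13) + (3, 2). λ = (2 - 13)/(3 - 20) ≡ 26/20 mod 37. 20⁻¹ ≡ 13 (mod 37), so λ ≡ 5.
  x = λ² - 20 - 3 = 25 - 23 ≡ 2; y = λ·(20 - 2) - 13 ≡ 3. → (2, 3)
4G: (2, 3) + (3, 2). λ = (2 - 3)/(3 - 2) ≡ 36/1 mod 37. 1⁻¹ ≡ 1 (mod 37), so λ ≡ 36.
  x = λ² - 2 - 3 = 1296 - 5 ≡ 33; y = λ·(2 - 33) - 3 ≡ 28. → (33, 28)
5G: (33, 28) + (3, 2). λ = (2 - 28)/(3 - 33) ≡ 11/7 mod 37. 7⁻¹ ≡ 16 (mod 37), so λ ≡ 28.
  x = λ² - 33 - 3 = 784 - 36 ≡ 8; y = λ·(33 - 8) - 28 ≡ 6. → (8, 6)
6G: (8, 6) + (3, 2). λ = (2 - 6)/(3 - 8) ≡ 33/32 mod 37. 32⁻¹ ≡ 22 (mod 37), so λ ≡ 23.
  x = λ² - 8 - 3 = 529 - 11 ≡ 0; y = λ·(8 - 0) - 6 ≡ 30. → (0, 30)
7G: (0, 30) + (3, 2). λ = (2 - 30)/(3 - 0) ≡ 9/3 mod 37. 3⁻¹ ≡ 25 (mod 37), so λ ≡ 3.
  x = λ² - 0 - 3 = 9 - 3 ≡ 6; y = λ·(0 - 6) - 30 ≡ 26. → (6, 26)
8G: (6, 26) + (3, 2). λ = (2 - 26)/(3 - 6) ≡ 13/34 mod 37. 34⁻¹ ≡ 12 (mod 37), so λ ≡ 8.
  x = λ² - 6 - 3 = 64 - 9 ≡ 18; y = λ·(6 - 18) - 26 ≡ 26. → (18, 26)
9G: (18, 26) + (3, 2). λ = (2 - 26)/(3 - 18) ≡ 13/22 mod 37. 22⁻¹ ≡ 32 (mod 37), so λ ≡ 9.
  x = λ² - 18 - 3 = 81 - 21 ≡ 23; y = λ·(18 - 23) - 26 ≡ 3. → (23, 3)

(23, 3)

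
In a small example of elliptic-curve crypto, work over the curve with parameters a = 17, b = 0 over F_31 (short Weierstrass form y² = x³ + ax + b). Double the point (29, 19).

(18, 0)

tangent at (29, 19): λ = (3·29² + 17)/(2·19) ≡ 29/7. 7⁻¹ ≡ 9 (mod 31), so λ ≡ 29·9 ≡ 13.
  x = λ² - 29 - 29 = 169 - 58 ≡ 18; y = λ·(29 - 18) - 19 ≡ 0. → (18, 0)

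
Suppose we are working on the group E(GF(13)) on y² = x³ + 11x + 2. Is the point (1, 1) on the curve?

yes

y² = 1² ≡ 1; x³ + 11x + 2 = 14 ≡ 1 (mod 13). 1 = 1.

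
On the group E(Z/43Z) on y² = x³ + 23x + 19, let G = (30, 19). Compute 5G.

Repeated addition: build up to 5G.
2G: tangent at (30, 19): λ = (3·30² + 23)/(2·19) ≡ 14/38. 38⁻¹ ≡ 17 (mod 43), so λ ≡ 14·17 ≡ 23.
  x = λ² - 30 - 30 = 529 - 60 ≡ 39; y = λ·(30 - 39) - 19 ≡ 32. → (39, 32)
3G: (39, 32) + (30, 19). λ = (19 - 32)/(30 - 39) ≡ 30/34 mod 43. 34⁻¹ ≡ 19 (mod 43) since 34·19 = 646 ≡ 1, so λ ≡ 11.
  x = λ² - 39 - 30 = 121 - 69 ≡ 9; y = λ·(39 - 9) - 32 ≡ 40. → (9, 40)
4G: (9, 40) + (30, 19). λ = (19 - 40)/(30 - 9) ≡ 22/21 mod 43. 21⁻¹ ≡ 41 (mod 43), so λ ≡ 42.
  x = λ² - 9 - 30 = 1764 - 39 ≡ 5; y = λ·(9 - 5) - 40 ≡ 42. → (5, 42)
5G: (5, 42) + (30, 19). λ = (19 - 42)/(30 - 5) ≡ 20/25 mod 43. 25⁻¹ ≡ 31 (mod 43) since 25·31 = 775 ≡ 1, so λ ≡ 18.
  x = λ² - 5 - 30 = 324 - 35 ≡ 31; y = λ·(5 - 31) - 42 ≡ 6. → (31, 6)

(31, 6)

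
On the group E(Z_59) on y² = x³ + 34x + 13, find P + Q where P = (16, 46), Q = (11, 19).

(16, 46) + (11, 19). λ = (19 - 46)/(11 - 16) ≡ 32/54 mod 59. 54⁻¹ ≡ 47 (mod 59), so λ ≡ 29.
  x = λ² - 16 - 11 = 841 - 27 ≡ 47; y = λ·(16 - 47) - 46 ≡ 58. → (47, 58)

(47, 58)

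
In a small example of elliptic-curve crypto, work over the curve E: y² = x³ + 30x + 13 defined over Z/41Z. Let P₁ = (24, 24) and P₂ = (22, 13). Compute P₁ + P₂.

(15, 5)

(24, 24) + (22, 13). λ = (13 - 24)/(22 - 24) ≡ 30/39 mod 41. 39⁻¹ ≡ 20 (mod 41) since 39·20 = 780 ≡ 1, so λ ≡ 26.
  x = λ² - 24 - 22 = 676 - 46 ≡ 15; y = λ·(24 - 15) - 24 ≡ 5. → (15, 5)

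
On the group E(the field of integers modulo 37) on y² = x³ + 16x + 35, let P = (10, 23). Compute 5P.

(2, 36)

Repeated addition: build up to 5P.
2P: tangent at (10, 23): λ = (3·10² + 16)/(2·23) ≡ 20/9. 9⁻¹ ≡ 33 (mod 37), so λ ≡ 20·33 ≡ 31.
  x = λ² - 10 - 10 = 961 - 20 ≡ 16; y = λ·(10 - 16) - 23 ≡ 13. → (16, 13)
3P: (16, 13) + (10, 23). λ = (23 - 13)/(10 - 16) ≡ 10/31 mod 37. 31⁻¹ ≡ 6 (mod 37) since 31·6 = 186 ≡ 1, so λ ≡ 23.
  x = λ² - 16 - 10 = 529 - 26 ≡ 22; y = λ·(16 - 22) - 13 ≡ 34. → (22, 34)
4P: (22, 34) + (10, 23). λ = (23 - 34)/(10 - 22) ≡ 26/25 mod 37. 25⁻¹ ≡ 3 (mod 37), so λ ≡ 4.
  x = λ² - 22 - 10 = 16 - 32 ≡ 21; y = λ·(22 - 21) - 34 ≡ 7. → (21, 7)
5P: (21, 7) + (10, 23). λ = (23 - 7)/(10 - 21) ≡ 16/26 mod 37. 26⁻¹ ≡ 10 (mod 37), so λ ≡ 12.
  x = λ² - 21 - 10 = 144 - 31 ≡ 2; y = λ·(21 - 2) - 7 ≡ 36. → (2, 36)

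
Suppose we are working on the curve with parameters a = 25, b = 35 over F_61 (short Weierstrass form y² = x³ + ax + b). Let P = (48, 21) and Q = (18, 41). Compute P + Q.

(48, 21) + (18, 41). λ = (41 - 21)/(18 - 48) ≡ 20/31 mod 61. 31⁻¹ ≡ 2 (mod 61) since 31·2 = 62 ≡ 1, so λ ≡ 40.
  x = λ² - 48 - 18 = 1600 - 66 ≡ 9; y = λ·(48 - 9) - 21 ≡ 14. → (9, 14)

(9, 14)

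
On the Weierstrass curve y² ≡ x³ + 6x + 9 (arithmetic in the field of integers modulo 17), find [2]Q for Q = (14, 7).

(8, 12)

tangent at (14, 7): λ = (3·14² + 6)/(2·7) ≡ 16/14. 14⁻¹ ≡ 11 (mod 17) since 14·11 = 154 ≡ 1, so λ ≡ 16·11 ≡ 6.
  x = λ² - 14 - 14 = 36 - 28 ≡ 8; y = λ·(14 - 8) - 7 ≡ 12. → (8, 12)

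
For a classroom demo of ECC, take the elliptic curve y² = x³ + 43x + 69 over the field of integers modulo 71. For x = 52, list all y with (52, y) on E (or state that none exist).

x³ + 43x + 69 = 142913 ≡ 61 (mod 71).
61 is a non-residue mod 71; no y exists.

none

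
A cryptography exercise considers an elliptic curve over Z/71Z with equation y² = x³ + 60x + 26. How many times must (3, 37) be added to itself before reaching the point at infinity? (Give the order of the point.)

6

2P: tangent at (3, 37): λ = (3·3² + 60)/(2·37) ≡ 16/3. 3⁻¹ ≡ 24 (mod 71), so λ ≡ 16·24 ≡ 29.
  x = λ² - 3 - 3 = 841 - 6 ≡ 54; y = λ·(3 - 54) - 37 ≡ 46. → (54, 46)
3P: (54, 46) + (3, 37). λ = (37 - 46)/(3 - 54) ≡ 62/20 mod 71. 20⁻¹ ≡ 32 (mod 71) since 20·32 = 640 ≡ 1, so λ ≡ 67.
  x = λ² - 54 - 3 = 4489 - 57 ≡ 30; y = λ·(54 - 30) - 46 ≡ 0. → (30, 0)
4P: (30, 0) + (3, 37). λ = (37 - 0)/(3 - 30) ≡ 37/44 mod 71. 44⁻¹ ≡ 21 (mod 71) since 44·21 = 924 ≡ 1, so λ ≡ 67.
  x = λ² - 30 - 3 = 4489 - 33 ≡ 54; y = λ·(30 - 54) - 0 ≡ 25. → (54, 25)
5P: (54, 25) + (3, 37). λ = (37 - 25)/(3 - 54) ≡ 12/20 mod 71. 20⁻¹ ≡ 32 (mod 71), so λ ≡ 29.
  x = λ² - 54 - 3 = 841 - 57 ≡ 3; y = λ·(54 - 3) - 25 ≡ 34. → (3, 34)
6P: (3, 34) + (3, 37): same x and y₁ ≡ -y₂, so the sum is the point at infinity.
6P = the point at infinity, so the order is 6.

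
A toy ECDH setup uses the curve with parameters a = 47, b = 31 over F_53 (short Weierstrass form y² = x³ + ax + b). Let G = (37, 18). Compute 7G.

Double-and-add on 7 = (111)₂. Start with G = (37, 18) for the leading 1-bit.
double: tangent at (37, 18): λ = (3·37² + 47)/(2·18) ≡ 20/36. 36⁻¹ ≡ 28 (mod 53) since 36·28 = 1008 ≡ 1, so λ ≡ 20·28 ≡ 30.
  x = λ² - 37 - 37 = 900 - 74 ≡ 31; y = λ·(37 - 31) - 18 ≡ 3. → (31, 3)
add G: (31, 3) + (37, 18). λ = (18 - 3)/(37 - 31) ≡ 15/6 mod 53. 6⁻¹ ≡ 9 (mod 53) since 6·9 = 54 ≡ 1, so λ ≡ 29.
  x = λ² - 31 - 37 = 841 - 68 ≡ 31; y = λ·(31 - 31) - 3 ≡ 50. → (31, 50)
double: tangent at (31, 50): λ = (3·31² + 47)/(2·50) ≡ 15/47. 47⁻¹ ≡ 44 (mod 53), so λ ≡ 15·44 ≡ 24.
  x = λ² - 31 - 31 = 576 - 62 ≡ 37; y = λ·(31 - 37) - 50 ≡ 18. → (37, 18)
add G: tangent at (37, 18): λ = (3·37² + 47)/(2·18) ≡ 20/36. 36⁻¹ ≡ 28 (mod 53), so λ ≡ 20·28 ≡ 30.
  x = λ² - 37 - 37 = 900 - 74 ≡ 31; y = λ·(37 - 31) - 18 ≡ 3. → (31, 3)

(31, 3)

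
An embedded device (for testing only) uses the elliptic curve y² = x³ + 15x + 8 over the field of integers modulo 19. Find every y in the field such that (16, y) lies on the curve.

none

x³ + 15x + 8 = 4344 ≡ 12 (mod 19).
12 is a non-residue mod 19; no y exists.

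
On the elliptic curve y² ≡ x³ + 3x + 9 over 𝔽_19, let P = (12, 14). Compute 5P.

Repeated addition: build up to 5P.
2P: tangent at (12, 14): λ = (3·12² + 3)/(2·14) ≡ 17/9. 9⁻¹ ≡ 17 (mod 19) since 9·17 = 153 ≡ 1, so λ ≡ 17·17 ≡ 4.
  x = λ² - 12 - 12 = 16 - 24 ≡ 11; y = λ·(12 - 11) - 14 ≡ 9. → (11, 9)
3P: (11, 9) + (12, 14). λ = (14 - 9)/(12 - 11) ≡ 5/1 mod 19. 1⁻¹ ≡ 1 (mod 19), so λ ≡ 5.
  x = λ² - 11 - 12 = 25 - 23 ≡ 2; y = λ·(11 - 2) - 9 ≡ 17. → (2, 17)
4P: (2, 17) + (12, 14). λ = (14 - 17)/(12 - 2) ≡ 16/10 mod 19. 10⁻¹ ≡ 2 (mod 19), so λ ≡ 13.
  x = λ² - 2 - 12 = 169 - 14 ≡ 3; y = λ·(2 - 3) - 17 ≡ 8. → (3, 8)
5P: (3, 8) + (12, 14). λ = (14 - 8)/(12 - 3) ≡ 6/9 mod 19. 9⁻¹ ≡ 17 (mod 19), so λ ≡ 7.
  x = λ² - 3 - 12 = 49 - 15 ≡ 15; y = λ·(3 - 15) - 8 ≡ 3. → (15, 3)

(15, 3)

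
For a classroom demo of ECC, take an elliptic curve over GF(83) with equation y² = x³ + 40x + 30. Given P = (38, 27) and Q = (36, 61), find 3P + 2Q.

First 3P:
Repeated addition: build up to 3P.
2P: tangent at (38, 27): λ = (3·38² + 40)/(2·27) ≡ 56/54. 54⁻¹ ≡ 20 (mod 83), so λ ≡ 56·20 ≡ 41.
  x = λ² - 38 - 38 = 1681 - 76 ≡ 28; y = λ·(38 - 28) - 27 ≡ 51. → (28, 51)
3P: (28, 51) + (38, 27). λ = (27 - 51)/(38 - 28) ≡ 59/10 mod 83. 10⁻¹ ≡ 25 (mod 83) since 10·25 = 250 ≡ 1, so λ ≡ 64.
  x = λ² - 28 - 38 = 4096 - 66 ≡ 46; y = λ·(28 - 46) - 51 ≡ 42. → (46, 42)
3P = (46, 42).
Next 2Q:
Repeated addition: build up to 2Q.
2Q: tangent at (36, 61): λ = (3·36² + 40)/(2·61) ≡ 27/39. 39⁻¹ ≡ 66 (mod 83), so λ ≡ 27·66 ≡ 39.
  x = λ² - 36 - 36 = 1521 - 72 ≡ 38; y = λ·(36 - 38) - 61 ≡ 27. → (38, 27)
2Q = (38, 27).
Finally 3P + 2Q:
(46, 42) + (38, 27). λ = (27 - 42)/(38 - 46) ≡ 68/75 mod 83. 75⁻¹ ≡ 31 (mod 83) since 75·31 = 2325 ≡ 1, so λ ≡ 33.
  x = λ² - 46 - 38 = 1089 - 84 ≡ 9; y = λ·(46 - 9) - 42 ≡ 17. → (9, 17)

(9, 17)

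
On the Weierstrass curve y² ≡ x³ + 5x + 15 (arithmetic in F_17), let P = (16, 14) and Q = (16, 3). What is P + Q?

The two points share x = 16 and their y-coordinates satisfy 14 + 3 ≡ 0 (mod 17), so they are inverses. Their sum is O.

O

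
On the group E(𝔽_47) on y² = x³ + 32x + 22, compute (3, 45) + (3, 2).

O

The two points share x = 3 and their y-coordinates satisfy 45 + 2 ≡ 0 (mod 47), so they are inverses. Their sum is O.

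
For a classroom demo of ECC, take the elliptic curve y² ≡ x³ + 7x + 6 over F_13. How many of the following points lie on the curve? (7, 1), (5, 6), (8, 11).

1

(7, 1): 1² ≡ 1, rhs ≡ 8 → off.
(5, 6): 6² ≡ 10, rhs ≡ 10 → on.
(8, 11): 11² ≡ 4, rhs ≡ 2 → off.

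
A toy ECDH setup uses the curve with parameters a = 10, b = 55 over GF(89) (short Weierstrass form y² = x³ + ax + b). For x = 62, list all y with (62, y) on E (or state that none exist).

none

x³ + 10x + 55 = 239003 ≡ 38 (mod 89).
38 is a non-residue mod 89; no y exists.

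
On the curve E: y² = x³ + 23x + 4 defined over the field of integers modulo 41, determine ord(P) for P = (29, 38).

2P: tangent at (29, 38): λ = (3·29² + 23)/(2·38) ≡ 4/35. 35⁻¹ ≡ 34 (mod 41), so λ ≡ 4·34 ≡ 13.
  x = λ² - 29 - 29 = 169 - 58 ≡ 29; y = λ·(29 - 29) - 38 ≡ 3. → (29, 3)
3P: (29, 3) + (29, 38): same x and y₁ ≡ -y₂, so the sum is O.
3P = O, so the order is 3.

3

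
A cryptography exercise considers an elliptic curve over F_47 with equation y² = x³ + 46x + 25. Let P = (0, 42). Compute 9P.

(21, 37)

Repeated addition: build up to 9P.
2P: tangent at (0, 42): λ = (3·0² + 46)/(2·42) ≡ 46/37. 37⁻¹ ≡ 14 (mod 47) since 37·14 = 518 ≡ 1, so λ ≡ 46·14 ≡ 33.
  x = λ² - 0 - 0 = 1089 - 0 ≡ 8; y = λ·(0 - 8) - 42 ≡ 23. → (8, 23)
3P: (8, 23) + (0, 42). λ = (42 - 23)/(0 - 8) ≡ 19/39 mod 47. 39⁻¹ ≡ 41 (mod 47), so λ ≡ 27.
  x = λ² - 8 - 0 = 729 - 8 ≡ 16; y = λ·(8 - 16) - 23 ≡ 43. → (16, 43)
4P: (16, 43) + (0, 42). λ = (42 - 43)/(0 - 16) ≡ 46/31 mod 47. 31⁻¹ ≡ 44 (mod 47), so λ ≡ 3.
  x = λ² - 16 - 0 = 9 - 16 ≡ 40; y = λ·(16 - 40) - 43 ≡ 26. → (40, 26)
5P: (40, 26) + (0, 42). λ = (42 - 26)/(0 - 40) ≡ 16/7 mod 47. 7⁻¹ ≡ 27 (mod 47), so λ ≡ 9.
  x = λ² - 40 - 0 = 81 - 40 ≡ 41; y = λ·(40 - 41) - 26 ≡ 12. → (41, 12)
6P: (41, 12) + (0, 42). λ = (42 - 12)/(0 - 41) ≡ 30/6 mod 47. 6⁻¹ ≡ 8 (mod 47), so λ ≡ 5.
  x = λ² - 41 - 0 = 25 - 41 ≡ 31; y = λ·(41 - 31) - 12 ≡ 38. → (31, 38)
7P: (31, 38) + (0, 42). λ = (42 - 38)/(0 - 31) ≡ 4/16 mod 47. 16⁻¹ ≡ 3 (mod 47), so λ ≡ 12.
  x = λ² - 31 - 0 = 144 - 31 ≡ 19; y = λ·(31 - 19) - 38 ≡ 12. → (19, 12)
8P: (19, 12) + (0, 42). λ = (42 - 12)/(0 - 19) ≡ 30/28 mod 47. 28⁻¹ ≡ 42 (mod 47), so λ ≡ 38.
  x = λ² - 19 - 0 = 1444 - 19 ≡ 15; y = λ·(19 - 15) - 12 ≡ 46. → (15, 46)
9P: (15, 46) + (0, 42). λ = (42 - 46)/(0 - 15) ≡ 43/32 mod 47. 32⁻¹ ≡ 25 (mod 47), so λ ≡ 41.
  x = λ² - 15 - 0 = 1681 - 15 ≡ 21; y = λ·(15 - 21) - 46 ≡ 37. → (21, 37)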